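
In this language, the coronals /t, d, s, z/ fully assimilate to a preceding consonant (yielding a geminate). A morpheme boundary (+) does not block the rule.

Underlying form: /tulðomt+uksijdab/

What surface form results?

[tulðomm+ukkijjab]

/t/ after /m/ → [m] (total assimilation)
/s/ after /k/ → [k] (total assimilation)
/d/ after /j/ → [j] (total assimilation)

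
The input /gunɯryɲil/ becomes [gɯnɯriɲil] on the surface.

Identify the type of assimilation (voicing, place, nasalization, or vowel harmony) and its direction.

vowel harmony, regressive

/u/→[ɯ] /y/→[i].
Vowels agree with the last vowel, so the harmony is regressive.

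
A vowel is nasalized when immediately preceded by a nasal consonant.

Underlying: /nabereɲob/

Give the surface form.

/a/ after nasal /n/ → [ã]
/o/ after nasal /ɲ/ → [õ]

[nãbereɲõb]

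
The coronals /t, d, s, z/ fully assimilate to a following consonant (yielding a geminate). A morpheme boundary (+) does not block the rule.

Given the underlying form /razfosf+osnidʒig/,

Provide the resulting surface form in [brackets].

/z/ before /f/ → [f] (total assimilation)
/s/ before /f/ → [f] (total assimilation)
/s/ before /n/ → [n] (total assimilation)

[raffoff+onnidʒig]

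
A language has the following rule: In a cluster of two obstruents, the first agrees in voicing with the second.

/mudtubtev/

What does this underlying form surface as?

/d/ before /t/ (voiceless) → [t]
/b/ before /t/ (voiceless) → [p]

[muttuptev]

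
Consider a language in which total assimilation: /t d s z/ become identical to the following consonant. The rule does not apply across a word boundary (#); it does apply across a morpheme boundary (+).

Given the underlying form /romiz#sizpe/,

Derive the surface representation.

[romiz#sippe]

/z/ before /p/ → [p] (total assimilation)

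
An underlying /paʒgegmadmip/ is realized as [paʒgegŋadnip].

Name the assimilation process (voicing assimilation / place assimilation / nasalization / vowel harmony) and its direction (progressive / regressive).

place assimilation, progressive

/m/→[ŋ] /m/→[n].
Each target copies a feature from the preceding segment, so the direction is progressive.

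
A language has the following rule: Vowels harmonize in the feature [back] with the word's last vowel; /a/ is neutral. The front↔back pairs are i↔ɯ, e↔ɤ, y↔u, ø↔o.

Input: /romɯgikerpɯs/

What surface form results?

/i/ harmonizes with /ɯ/ ([+back]) → [ɯ]
/e/ harmonizes with /ɯ/ ([+back]) → [ɤ]

[romɯgɯkɤrpɯs]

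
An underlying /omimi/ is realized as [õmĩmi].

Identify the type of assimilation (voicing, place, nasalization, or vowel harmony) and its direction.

nasalization, regressive

/o/→[õ] /i/→[ĩ].
Each target copies a feature from the following segment, so the direction is regressive.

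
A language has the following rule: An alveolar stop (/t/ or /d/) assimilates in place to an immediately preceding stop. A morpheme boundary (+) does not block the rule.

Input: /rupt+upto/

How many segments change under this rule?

/t/ after /p/ (labial) → [p]
/t/ after /p/ (labial) → [p]
2 segments change.

2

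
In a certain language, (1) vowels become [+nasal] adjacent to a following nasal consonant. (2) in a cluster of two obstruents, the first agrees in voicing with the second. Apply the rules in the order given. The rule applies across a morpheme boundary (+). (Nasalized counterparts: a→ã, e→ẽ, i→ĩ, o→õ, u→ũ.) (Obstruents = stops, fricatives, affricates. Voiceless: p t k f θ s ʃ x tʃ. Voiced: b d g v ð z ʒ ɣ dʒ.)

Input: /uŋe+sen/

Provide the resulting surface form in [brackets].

[ũŋe+sẽn]

Rule 1: /u/ before nasal /ŋ/ → [ũ]
Rule 1: /e/ before nasal /n/ → [ẽ]
After rule 1: ũŋe+sẽn
Rule 2: no segment meets the rule's conditions; no change.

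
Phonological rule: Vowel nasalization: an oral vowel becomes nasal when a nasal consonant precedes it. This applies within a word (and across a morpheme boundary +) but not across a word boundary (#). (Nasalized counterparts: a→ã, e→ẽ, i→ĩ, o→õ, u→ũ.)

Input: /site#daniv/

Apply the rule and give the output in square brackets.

/i/ after nasal /n/ → [ĩ]

[site#danĩv]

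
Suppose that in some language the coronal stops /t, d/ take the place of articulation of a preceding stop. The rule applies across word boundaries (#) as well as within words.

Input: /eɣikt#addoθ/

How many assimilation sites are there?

1

/t/ after /k/ (velar) → [k]
1 segment changes.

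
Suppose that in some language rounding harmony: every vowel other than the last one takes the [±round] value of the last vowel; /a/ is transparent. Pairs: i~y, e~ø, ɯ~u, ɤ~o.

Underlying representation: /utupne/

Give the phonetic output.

/u/ harmonizes with /e/ ([-round]) → [ɯ]
/u/ harmonizes with /e/ ([-round]) → [ɯ]

[ɯtɯpne]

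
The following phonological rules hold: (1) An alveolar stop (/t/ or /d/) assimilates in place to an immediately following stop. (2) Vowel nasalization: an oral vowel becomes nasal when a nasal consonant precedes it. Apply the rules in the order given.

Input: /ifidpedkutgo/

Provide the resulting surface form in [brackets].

[ifibpegkukgo]

Rule 1: /d/ before /p/ (labial) → [b]
Rule 1: /d/ before /k/ (velar) → [g]
Rule 1: /t/ before /g/ (velar) → [k]
After rule 1: ifibpegkukgo
Rule 2: no segment meets the rule's conditions; no change.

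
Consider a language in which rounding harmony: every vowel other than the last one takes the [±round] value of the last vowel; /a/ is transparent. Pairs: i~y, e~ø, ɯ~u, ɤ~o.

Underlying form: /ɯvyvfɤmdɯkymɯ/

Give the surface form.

[ɯvivfɤmdɯkimɯ]

/y/ harmonizes with /ɯ/ ([-round]) → [i]
/y/ harmonizes with /ɯ/ ([-round]) → [i]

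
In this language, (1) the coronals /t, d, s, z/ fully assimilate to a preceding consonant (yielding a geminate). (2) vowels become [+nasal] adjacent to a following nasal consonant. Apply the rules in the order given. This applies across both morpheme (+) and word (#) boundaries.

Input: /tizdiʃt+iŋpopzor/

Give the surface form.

[tizziʃʃ+ĩŋpoppor]

Rule 1: /d/ after /z/ → [z] (total assimilation)
Rule 1: /t/ after /ʃ/ → [ʃ] (total assimilation)
Rule 1: /z/ after /p/ → [p] (total assimilation)
After rule 1: tizziʃʃ+iŋpoppor
Rule 2: /i/ before nasal /ŋ/ → [ĩ]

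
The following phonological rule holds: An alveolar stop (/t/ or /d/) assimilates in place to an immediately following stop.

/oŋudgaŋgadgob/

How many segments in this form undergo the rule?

/d/ before /g/ (velar) → [g]
/d/ before /g/ (velar) → [g]
2 segments change.

2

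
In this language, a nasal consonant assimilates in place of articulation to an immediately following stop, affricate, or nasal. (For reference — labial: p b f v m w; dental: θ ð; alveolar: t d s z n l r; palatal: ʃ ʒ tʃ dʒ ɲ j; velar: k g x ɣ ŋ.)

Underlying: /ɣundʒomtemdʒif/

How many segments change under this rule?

/n/ before /dʒ/ (palatal) → [ɲ]
/m/ before /t/ (alveolar) → [n]
/m/ before /dʒ/ (palatal) → [ɲ]
3 segments change.

3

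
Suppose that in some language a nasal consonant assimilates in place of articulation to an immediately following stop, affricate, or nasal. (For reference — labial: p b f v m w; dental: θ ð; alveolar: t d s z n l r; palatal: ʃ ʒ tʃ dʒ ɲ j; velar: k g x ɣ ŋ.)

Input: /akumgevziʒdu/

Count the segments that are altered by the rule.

/m/ before /g/ (velar) → [ŋ]
1 segment changes.

1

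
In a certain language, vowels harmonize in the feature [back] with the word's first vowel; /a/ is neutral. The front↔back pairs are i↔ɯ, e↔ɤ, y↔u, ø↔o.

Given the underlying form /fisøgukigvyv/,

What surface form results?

[fisøgykigvyv]

/u/ harmonizes with /i/ ([-back]) → [y]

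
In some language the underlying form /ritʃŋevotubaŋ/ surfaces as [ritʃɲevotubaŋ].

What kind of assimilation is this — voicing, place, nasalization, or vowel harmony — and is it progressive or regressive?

/ŋ/→[ɲ].
Each target copies a feature from the preceding segment, so the direction is progressive.

place assimilation, progressive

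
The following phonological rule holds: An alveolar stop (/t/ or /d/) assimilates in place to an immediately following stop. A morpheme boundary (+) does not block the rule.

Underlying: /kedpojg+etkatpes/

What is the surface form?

[kebpojg+ekkappes]

/d/ before /p/ (labial) → [b]
/t/ before /k/ (velar) → [k]
/t/ before /p/ (labial) → [p]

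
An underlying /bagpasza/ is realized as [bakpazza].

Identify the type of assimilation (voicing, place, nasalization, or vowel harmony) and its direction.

/g/→[k] /s/→[z].
Each target copies a feature from the following segment, so the direction is regressive.

voicing assimilation, regressive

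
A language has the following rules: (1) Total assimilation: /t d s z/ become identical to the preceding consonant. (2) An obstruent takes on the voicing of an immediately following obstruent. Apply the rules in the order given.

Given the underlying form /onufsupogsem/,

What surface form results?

[onuffupoggem]

Rule 1: /s/ after /f/ → [f] (total assimilation)
Rule 1: /s/ after /g/ → [g] (total assimilation)
After rule 1: onuffupoggem
Rule 2: no segment meets the rule's conditions; no change.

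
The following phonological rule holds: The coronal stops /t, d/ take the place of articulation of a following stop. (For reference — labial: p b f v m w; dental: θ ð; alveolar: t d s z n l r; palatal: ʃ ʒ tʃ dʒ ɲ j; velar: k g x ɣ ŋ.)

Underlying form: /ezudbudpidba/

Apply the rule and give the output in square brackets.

[ezubbubpibba]

/d/ before /b/ (labial) → [b]
/d/ before /p/ (labial) → [b]
/d/ before /b/ (labial) → [b]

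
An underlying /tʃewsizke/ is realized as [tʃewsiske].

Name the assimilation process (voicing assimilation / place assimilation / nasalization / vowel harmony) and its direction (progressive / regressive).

/z/→[s].
Each target copies a feature from the following segment, so the direction is regressive.

voicing assimilation, regressive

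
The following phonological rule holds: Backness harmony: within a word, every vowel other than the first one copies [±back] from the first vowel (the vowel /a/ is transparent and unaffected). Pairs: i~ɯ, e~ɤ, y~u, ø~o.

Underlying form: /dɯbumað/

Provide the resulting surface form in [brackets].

no segment meets the rule's conditions; no change.

[dɯbumað]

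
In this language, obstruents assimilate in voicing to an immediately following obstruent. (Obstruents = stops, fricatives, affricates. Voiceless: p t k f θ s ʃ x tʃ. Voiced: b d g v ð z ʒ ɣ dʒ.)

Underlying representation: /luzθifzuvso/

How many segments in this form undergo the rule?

/z/ before /θ/ (voiceless) → [s]
/f/ before /z/ (voiced) → [v]
/v/ before /s/ (voiceless) → [f]
3 segments change.

3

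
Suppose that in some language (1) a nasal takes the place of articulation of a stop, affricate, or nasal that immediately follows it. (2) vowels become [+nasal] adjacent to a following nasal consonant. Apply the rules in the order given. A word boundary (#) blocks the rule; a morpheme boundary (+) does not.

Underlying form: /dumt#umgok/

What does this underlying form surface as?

Rule 1: /m/ before /t/ (alveolar) → [n]
Rule 1: /m/ before /g/ (velar) → [ŋ]
After rule 1: dunt#uŋgok
Rule 2: /u/ before nasal /n/ → [ũ]
Rule 2: /u/ before nasal /ŋ/ → [ũ]

[dũnt#ũŋgok]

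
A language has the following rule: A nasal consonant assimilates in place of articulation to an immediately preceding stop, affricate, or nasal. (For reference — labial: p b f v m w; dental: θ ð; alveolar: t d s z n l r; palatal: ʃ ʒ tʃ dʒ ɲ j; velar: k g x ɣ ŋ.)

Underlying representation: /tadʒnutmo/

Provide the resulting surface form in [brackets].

[tadʒɲutno]

/n/ after /dʒ/ (palatal) → [ɲ]
/m/ after /t/ (alveolar) → [n]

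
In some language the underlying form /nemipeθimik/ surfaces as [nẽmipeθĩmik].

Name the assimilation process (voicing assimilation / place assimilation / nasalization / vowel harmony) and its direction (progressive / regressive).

nasalization, regressive

/e/→[ẽ] /i/→[ĩ].
Each target copies a feature from the following segment, so the direction is regressive.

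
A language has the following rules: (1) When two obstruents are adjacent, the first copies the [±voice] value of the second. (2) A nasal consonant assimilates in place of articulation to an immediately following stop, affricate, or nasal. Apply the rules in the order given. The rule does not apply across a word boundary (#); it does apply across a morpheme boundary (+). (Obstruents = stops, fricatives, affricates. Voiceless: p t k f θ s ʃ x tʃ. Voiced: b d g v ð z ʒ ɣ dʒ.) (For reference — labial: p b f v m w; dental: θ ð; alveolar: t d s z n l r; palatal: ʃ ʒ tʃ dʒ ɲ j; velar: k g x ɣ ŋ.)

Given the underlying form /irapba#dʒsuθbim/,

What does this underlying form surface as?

Rule 1: /p/ before /b/ (voiced) → [b]
Rule 1: /dʒ/ before /s/ (voiceless) → [tʃ]
Rule 1: /θ/ before /b/ (voiced) → [ð]
After rule 1: irabba#tʃsuðbim
Rule 2: no segment meets the rule's conditions; no change.

[irabba#tʃsuðbim]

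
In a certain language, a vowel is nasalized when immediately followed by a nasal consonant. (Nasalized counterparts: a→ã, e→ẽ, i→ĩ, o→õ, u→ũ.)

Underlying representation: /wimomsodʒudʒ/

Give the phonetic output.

/i/ before nasal /m/ → [ĩ]
/o/ before nasal /m/ → [õ]

[wĩmõmsodʒudʒ]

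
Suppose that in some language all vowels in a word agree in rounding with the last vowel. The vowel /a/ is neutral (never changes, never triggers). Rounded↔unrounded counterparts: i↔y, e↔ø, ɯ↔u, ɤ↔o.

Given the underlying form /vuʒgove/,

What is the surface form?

[vɯʒgɤve]

/u/ harmonizes with /e/ ([-round]) → [ɯ]
/o/ harmonizes with /e/ ([-round]) → [ɤ]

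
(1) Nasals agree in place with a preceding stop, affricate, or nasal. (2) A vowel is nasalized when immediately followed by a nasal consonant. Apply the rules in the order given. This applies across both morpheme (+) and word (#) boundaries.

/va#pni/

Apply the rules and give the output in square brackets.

Rule 1: /n/ after /p/ (labial) → [m]
After rule 1: va#pmi
Rule 2: no segment meets the rule's conditions; no change.

[va#pmi]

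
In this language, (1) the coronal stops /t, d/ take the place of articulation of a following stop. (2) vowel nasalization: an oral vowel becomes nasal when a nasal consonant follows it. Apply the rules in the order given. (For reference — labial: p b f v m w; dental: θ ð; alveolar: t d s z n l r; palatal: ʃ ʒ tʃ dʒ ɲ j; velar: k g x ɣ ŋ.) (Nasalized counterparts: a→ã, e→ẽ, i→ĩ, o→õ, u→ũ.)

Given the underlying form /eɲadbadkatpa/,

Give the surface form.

[ẽɲabbagkappa]

Rule 1: /d/ before /b/ (labial) → [b]
Rule 1: /d/ before /k/ (velar) → [g]
Rule 1: /t/ before /p/ (labial) → [p]
After rule 1: eɲabbagkappa
Rule 2: /e/ before nasal /ɲ/ → [ẽ]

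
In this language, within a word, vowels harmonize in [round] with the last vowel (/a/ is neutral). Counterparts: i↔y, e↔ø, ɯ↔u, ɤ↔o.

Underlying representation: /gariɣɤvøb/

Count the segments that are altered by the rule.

2

/i/ harmonizes with /ø/ ([+round]) → [y]
/ɤ/ harmonizes with /ø/ ([+round]) → [o]
2 segments change.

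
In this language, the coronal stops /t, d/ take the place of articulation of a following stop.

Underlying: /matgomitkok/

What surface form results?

[makgomikkok]

/t/ before /g/ (velar) → [k]
/t/ before /k/ (velar) → [k]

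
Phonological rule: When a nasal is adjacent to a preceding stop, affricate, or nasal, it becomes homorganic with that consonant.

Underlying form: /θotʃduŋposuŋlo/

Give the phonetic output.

no segment meets the rule's conditions; no change.

[θotʃduŋposuŋlo]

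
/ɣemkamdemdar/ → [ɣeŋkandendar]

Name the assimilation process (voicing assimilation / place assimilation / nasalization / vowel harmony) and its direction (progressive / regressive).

place assimilation, regressive

/m/→[ŋ] /m/→[n] /m/→[n].
Each target copies a feature from the following segment, so the direction is regressive.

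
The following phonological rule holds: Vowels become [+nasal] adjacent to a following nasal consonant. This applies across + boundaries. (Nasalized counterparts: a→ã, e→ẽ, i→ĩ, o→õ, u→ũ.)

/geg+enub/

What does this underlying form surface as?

/e/ before nasal /n/ → [ẽ]

[geg+ẽnub]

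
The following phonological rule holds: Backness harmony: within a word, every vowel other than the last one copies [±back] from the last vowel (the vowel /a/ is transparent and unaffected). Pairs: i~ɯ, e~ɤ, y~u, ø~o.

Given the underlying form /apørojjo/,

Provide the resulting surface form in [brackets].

[aporojjo]

/ø/ harmonizes with /o/ ([+back]) → [o]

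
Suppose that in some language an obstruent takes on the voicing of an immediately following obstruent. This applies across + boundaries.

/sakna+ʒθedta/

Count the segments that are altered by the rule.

2

/ʒ/ before /θ/ (voiceless) → [ʃ]
/d/ before /t/ (voiceless) → [t]
2 segments change.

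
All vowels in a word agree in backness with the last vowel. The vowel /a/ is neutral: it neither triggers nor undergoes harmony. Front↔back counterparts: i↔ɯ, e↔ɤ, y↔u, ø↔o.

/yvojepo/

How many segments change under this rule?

2

/y/ harmonizes with /o/ ([+back]) → [u]
/e/ harmonizes with /o/ ([+back]) → [ɤ]
2 segments change.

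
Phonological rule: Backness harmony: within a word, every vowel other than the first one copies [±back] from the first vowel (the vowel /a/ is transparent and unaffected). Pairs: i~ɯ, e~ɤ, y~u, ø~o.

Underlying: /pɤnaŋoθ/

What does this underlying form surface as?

no segment meets the rule's conditions; no change.

[pɤnaŋoθ]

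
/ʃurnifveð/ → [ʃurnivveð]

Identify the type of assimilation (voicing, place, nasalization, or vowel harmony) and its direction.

voicing assimilation, regressive

/f/→[v].
Each target copies a feature from the following segment, so the direction is regressive.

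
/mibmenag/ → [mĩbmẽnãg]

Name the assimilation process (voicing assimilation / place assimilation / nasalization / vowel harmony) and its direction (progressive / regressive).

nasalization, progressive

/i/→[ĩ] /e/→[ẽ] /a/→[ã].
Each target copies a feature from the preceding segment, so the direction is progressive.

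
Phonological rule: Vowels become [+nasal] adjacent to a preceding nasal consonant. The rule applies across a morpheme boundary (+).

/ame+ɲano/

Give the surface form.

/e/ after nasal /m/ → [ẽ]
/a/ after nasal /ɲ/ → [ã]
/o/ after nasal /n/ → [õ]

[amẽ+ɲãnõ]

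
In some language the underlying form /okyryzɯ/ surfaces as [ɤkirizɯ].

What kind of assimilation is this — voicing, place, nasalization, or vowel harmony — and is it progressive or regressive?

/o/→[ɤ] /y/→[i] /y/→[i].
Vowels agree with the last vowel, so the harmony is regressive.

vowel harmony, regressive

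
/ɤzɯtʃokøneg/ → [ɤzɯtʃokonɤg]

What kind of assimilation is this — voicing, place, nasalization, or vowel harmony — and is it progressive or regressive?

vowel harmony, progressive

/ø/→[o] /e/→[ɤ].
Vowels agree with the first vowel, so the harmony is progressive.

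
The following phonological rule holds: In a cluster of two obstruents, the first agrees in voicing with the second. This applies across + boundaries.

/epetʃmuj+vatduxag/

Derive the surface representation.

[epetʃmuj+vadduxag]

/t/ before /d/ (voiced) → [d]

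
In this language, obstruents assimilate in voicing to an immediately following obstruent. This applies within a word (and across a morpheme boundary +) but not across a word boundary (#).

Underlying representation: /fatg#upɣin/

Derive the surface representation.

/t/ before /g/ (voiced) → [d]
/p/ before /ɣ/ (voiced) → [b]

[fadg#ubɣin]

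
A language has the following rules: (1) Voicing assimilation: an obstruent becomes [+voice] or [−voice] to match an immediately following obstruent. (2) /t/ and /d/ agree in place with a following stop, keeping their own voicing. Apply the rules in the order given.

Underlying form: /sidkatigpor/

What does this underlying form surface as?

Rule 1: /d/ before /k/ (voiceless) → [t]
Rule 1: /g/ before /p/ (voiceless) → [k]
After rule 1: sitkatikpor
Rule 2: /t/ before /k/ (velar) → [k]

[sikkatikpor]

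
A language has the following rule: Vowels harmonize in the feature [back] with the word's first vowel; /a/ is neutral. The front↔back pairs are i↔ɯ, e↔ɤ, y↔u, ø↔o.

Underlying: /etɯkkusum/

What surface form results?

[etikkysym]

/ɯ/ harmonizes with /e/ ([-back]) → [i]
/u/ harmonizes with /e/ ([-back]) → [y]
/u/ harmonizes with /e/ ([-back]) → [y]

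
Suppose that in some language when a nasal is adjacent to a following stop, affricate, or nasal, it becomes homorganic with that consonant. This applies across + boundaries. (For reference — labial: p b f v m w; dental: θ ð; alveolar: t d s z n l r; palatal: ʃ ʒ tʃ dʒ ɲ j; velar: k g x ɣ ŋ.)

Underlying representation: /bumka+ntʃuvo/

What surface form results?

[buŋka+ɲtʃuvo]

/m/ before /k/ (velar) → [ŋ]
/n/ before /tʃ/ (palatal) → [ɲ]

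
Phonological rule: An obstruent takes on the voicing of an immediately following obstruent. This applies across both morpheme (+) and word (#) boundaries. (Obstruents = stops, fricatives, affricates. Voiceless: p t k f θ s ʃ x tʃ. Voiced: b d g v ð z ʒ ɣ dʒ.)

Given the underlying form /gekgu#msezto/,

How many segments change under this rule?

2

/k/ before /g/ (voiced) → [g]
/z/ before /t/ (voiceless) → [s]
2 segments change.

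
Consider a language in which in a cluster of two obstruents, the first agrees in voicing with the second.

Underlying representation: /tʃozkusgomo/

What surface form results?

[tʃoskuzgomo]

/z/ before /k/ (voiceless) → [s]
/s/ before /g/ (voiced) → [z]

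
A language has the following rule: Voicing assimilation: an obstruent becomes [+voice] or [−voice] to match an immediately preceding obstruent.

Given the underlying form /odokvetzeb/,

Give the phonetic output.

/v/ after /k/ (voiceless) → [f]
/z/ after /t/ (voiceless) → [s]

[odokfetseb]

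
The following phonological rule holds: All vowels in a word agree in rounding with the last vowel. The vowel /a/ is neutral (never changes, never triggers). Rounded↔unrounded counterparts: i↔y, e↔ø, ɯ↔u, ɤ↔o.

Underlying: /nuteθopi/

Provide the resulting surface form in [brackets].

[nɯteθɤpi]

/u/ harmonizes with /i/ ([-round]) → [ɯ]
/o/ harmonizes with /i/ ([-round]) → [ɤ]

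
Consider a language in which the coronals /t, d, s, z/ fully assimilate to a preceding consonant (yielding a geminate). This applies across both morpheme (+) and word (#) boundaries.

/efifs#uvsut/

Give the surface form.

/s/ after /f/ → [f] (total assimilation)
/s/ after /v/ → [v] (total assimilation)

[efiff#uvvut]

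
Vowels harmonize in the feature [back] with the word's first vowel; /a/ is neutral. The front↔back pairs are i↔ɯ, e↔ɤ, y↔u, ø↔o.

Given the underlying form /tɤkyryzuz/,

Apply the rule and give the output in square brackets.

[tɤkuruzuz]

/y/ harmonizes with /ɤ/ ([+back]) → [u]
/y/ harmonizes with /ɤ/ ([+back]) → [u]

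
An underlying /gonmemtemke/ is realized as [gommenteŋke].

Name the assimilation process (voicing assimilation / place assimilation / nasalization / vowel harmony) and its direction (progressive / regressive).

place assimilation, regressive

/n/→[m] /m/→[n] /m/→[ŋ].
Each target copies a feature from the following segment, so the direction is regressive.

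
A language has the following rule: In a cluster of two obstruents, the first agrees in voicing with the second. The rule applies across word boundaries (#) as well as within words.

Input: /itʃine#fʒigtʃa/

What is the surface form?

/f/ before /ʒ/ (voiced) → [v]
/g/ before /tʃ/ (voiceless) → [k]

[itʃine#vʒiktʃa]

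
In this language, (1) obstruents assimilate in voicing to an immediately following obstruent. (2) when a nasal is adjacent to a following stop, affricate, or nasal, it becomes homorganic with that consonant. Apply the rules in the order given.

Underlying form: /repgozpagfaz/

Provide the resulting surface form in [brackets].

Rule 1: /p/ before /g/ (voiced) → [b]
Rule 1: /z/ before /p/ (voiceless) → [s]
Rule 1: /g/ before /f/ (voiceless) → [k]
After rule 1: rebgospakfaz
Rule 2: no segment meets the rule's conditions; no change.

[rebgospakfaz]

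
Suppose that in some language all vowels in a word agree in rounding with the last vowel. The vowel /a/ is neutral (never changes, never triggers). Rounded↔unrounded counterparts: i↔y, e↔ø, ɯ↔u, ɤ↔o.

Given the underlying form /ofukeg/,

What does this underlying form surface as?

[ɤfɯkeg]

/o/ harmonizes with /e/ ([-round]) → [ɤ]
/u/ harmonizes with /e/ ([-round]) → [ɯ]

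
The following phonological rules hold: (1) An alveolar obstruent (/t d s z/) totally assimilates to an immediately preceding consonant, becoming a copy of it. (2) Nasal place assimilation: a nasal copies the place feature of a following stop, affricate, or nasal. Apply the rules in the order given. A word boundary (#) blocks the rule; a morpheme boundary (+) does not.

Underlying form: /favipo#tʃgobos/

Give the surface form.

Rule 1: no segment meets the rule's conditions; no change.
After rule 1: favipo#tʃgobos
Rule 2: no segment meets the rule's conditions; no change.

[favipo#tʃgobos]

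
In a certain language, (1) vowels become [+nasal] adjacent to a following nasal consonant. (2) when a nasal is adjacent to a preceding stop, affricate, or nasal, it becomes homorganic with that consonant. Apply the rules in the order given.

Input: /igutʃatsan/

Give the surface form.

Rule 1: /a/ before nasal /n/ → [ã]
After rule 1: igutʃatsãn
Rule 2: no segment meets the rule's conditions; no change.

[igutʃatsãn]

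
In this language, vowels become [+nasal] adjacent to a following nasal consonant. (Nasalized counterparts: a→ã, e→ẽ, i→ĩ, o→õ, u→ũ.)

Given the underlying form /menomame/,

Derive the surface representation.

/e/ before nasal /n/ → [ẽ]
/o/ before nasal /m/ → [õ]
/a/ before nasal /m/ → [ã]

[mẽnõmãme]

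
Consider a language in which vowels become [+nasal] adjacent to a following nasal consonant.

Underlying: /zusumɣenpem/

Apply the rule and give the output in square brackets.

[zusũmɣẽnpẽm]

/u/ before nasal /m/ → [ũ]
/e/ before nasal /n/ → [ẽ]
/e/ before nasal /m/ → [ẽ]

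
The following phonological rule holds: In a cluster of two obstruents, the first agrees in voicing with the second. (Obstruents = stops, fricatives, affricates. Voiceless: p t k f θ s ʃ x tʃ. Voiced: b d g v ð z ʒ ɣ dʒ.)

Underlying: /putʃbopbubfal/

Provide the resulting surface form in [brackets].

[pudʒbobbupfal]

/tʃ/ before /b/ (voiced) → [dʒ]
/p/ before /b/ (voiced) → [b]
/b/ before /f/ (voiceless) → [p]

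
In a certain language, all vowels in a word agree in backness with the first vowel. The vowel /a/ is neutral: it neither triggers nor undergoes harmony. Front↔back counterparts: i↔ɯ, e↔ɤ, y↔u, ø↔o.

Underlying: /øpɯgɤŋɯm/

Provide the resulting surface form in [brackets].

/ɯ/ harmonizes with /ø/ ([-back]) → [i]
/ɤ/ harmonizes with /ø/ ([-back]) → [e]
/ɯ/ harmonizes with /ø/ ([-back]) → [i]

[øpigeŋim]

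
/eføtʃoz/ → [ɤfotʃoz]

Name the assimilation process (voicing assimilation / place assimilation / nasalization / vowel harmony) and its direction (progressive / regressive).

/e/→[ɤ] /ø/→[o].
Vowels agree with the last vowel, so the harmony is regressive.

vowel harmony, regressive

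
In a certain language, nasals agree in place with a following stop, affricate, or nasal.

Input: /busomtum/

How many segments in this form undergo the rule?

1

/m/ before /t/ (alveolar) → [n]
1 segment changes.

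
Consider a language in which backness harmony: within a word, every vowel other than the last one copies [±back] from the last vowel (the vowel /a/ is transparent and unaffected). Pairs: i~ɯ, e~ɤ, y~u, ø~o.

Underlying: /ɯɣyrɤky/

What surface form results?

[iɣyreky]

/ɯ/ harmonizes with /y/ ([-back]) → [i]
/ɤ/ harmonizes with /y/ ([-back]) → [e]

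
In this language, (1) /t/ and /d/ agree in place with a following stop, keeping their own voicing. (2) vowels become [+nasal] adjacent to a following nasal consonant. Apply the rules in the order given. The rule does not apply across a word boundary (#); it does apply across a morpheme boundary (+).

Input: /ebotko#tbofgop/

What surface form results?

[ebokko#pbofgop]

Rule 1: /t/ before /k/ (velar) → [k]
Rule 1: /t/ before /b/ (labial) → [p]
After rule 1: ebokko#pbofgop
Rule 2: no segment meets the rule's conditions; no change.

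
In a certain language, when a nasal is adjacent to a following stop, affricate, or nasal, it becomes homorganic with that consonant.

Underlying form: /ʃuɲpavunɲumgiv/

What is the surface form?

/ɲ/ before /p/ (labial) → [m]
/n/ before /ɲ/ (palatal) → [ɲ]
/m/ before /g/ (velar) → [ŋ]

[ʃumpavuɲɲuŋgiv]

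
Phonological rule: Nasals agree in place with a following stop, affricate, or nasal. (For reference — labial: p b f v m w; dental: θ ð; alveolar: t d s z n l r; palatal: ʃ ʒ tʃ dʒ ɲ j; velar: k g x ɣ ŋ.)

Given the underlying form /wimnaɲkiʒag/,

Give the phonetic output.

/m/ before /n/ (alveolar) → [n]
/ɲ/ before /k/ (velar) → [ŋ]

[winnaŋkiʒag]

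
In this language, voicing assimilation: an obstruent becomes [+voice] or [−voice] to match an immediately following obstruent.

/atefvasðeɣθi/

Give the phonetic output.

/f/ before /v/ (voiced) → [v]
/s/ before /ð/ (voiced) → [z]
/ɣ/ before /θ/ (voiceless) → [x]

[atevvazðexθi]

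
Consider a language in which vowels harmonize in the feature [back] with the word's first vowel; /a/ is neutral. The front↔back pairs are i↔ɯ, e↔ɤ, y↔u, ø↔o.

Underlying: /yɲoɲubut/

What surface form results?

/o/ harmonizes with /y/ ([-back]) → [ø]
/u/ harmonizes with /y/ ([-back]) → [y]
/u/ harmonizes with /y/ ([-back]) → [y]

[yɲøɲybyt]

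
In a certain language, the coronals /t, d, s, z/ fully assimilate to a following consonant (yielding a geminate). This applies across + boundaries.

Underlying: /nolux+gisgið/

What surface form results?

[nolux+giggið]

/s/ before /g/ → [g] (total assimilation)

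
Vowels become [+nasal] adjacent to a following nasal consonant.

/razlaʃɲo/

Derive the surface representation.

[razlaʃɲo]

no segment meets the rule's conditions; no change.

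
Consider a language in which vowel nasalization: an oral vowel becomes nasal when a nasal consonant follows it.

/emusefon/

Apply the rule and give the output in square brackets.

[ẽmusefõn]

/e/ before nasal /m/ → [ẽ]
/o/ before nasal /n/ → [õ]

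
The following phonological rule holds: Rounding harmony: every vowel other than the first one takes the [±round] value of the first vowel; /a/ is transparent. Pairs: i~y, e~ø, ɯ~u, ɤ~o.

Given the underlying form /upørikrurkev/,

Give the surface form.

[upørykrurkøv]

/i/ harmonizes with /u/ ([+round]) → [y]
/e/ harmonizes with /u/ ([+round]) → [ø]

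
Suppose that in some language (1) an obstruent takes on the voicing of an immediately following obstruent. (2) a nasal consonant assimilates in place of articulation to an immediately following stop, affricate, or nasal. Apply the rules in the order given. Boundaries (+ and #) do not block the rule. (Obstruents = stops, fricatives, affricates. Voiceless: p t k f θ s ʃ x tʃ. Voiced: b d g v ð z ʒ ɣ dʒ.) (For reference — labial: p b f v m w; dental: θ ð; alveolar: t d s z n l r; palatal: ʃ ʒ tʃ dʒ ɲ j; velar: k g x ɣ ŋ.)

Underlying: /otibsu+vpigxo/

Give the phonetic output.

[otipsu+fpikxo]

Rule 1: /b/ before /s/ (voiceless) → [p]
Rule 1: /v/ before /p/ (voiceless) → [f]
Rule 1: /g/ before /x/ (voiceless) → [k]
After rule 1: otipsu+fpikxo
Rule 2: no segment meets the rule's conditions; no change.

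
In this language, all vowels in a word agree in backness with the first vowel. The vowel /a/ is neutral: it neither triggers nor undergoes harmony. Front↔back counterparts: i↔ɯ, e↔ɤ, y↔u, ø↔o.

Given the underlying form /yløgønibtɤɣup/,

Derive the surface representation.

[yløgønibteɣyp]

/ɤ/ harmonizes with /y/ ([-back]) → [e]
/u/ harmonizes with /y/ ([-back]) → [y]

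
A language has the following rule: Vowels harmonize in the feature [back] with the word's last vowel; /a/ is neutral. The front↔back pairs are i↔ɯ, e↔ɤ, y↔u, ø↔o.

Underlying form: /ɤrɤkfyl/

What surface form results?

/ɤ/ harmonizes with /y/ ([-back]) → [e]
/ɤ/ harmonizes with /y/ ([-back]) → [e]

[erekfyl]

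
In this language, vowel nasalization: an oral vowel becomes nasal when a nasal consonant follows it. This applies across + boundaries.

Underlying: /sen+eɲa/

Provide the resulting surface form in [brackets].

[sẽn+ẽɲa]

/e/ before nasal /n/ → [ẽ]
/e/ before nasal /ɲ/ → [ẽ]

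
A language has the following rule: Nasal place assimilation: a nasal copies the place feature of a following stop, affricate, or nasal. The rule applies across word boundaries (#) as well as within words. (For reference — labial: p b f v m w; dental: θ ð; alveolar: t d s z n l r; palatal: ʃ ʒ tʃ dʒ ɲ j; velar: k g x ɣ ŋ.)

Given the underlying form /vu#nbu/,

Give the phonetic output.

[vu#mbu]

/n/ before /b/ (labial) → [m]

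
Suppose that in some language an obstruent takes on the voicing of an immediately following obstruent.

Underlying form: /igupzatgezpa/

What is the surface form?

/p/ before /z/ (voiced) → [b]
/t/ before /g/ (voiced) → [d]
/z/ before /p/ (voiceless) → [s]

[igubzadgespa]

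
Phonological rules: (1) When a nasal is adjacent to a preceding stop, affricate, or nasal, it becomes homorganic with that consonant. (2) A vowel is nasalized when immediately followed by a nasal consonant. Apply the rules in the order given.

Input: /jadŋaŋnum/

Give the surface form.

Rule 1: /ŋ/ after /d/ (alveolar) → [n]
Rule 1: /n/ after /ŋ/ (velar) → [ŋ]
After rule 1: jadnaŋŋum
Rule 2: /a/ before nasal /ŋ/ → [ã]
Rule 2: /u/ before nasal /m/ → [ũ]

[jadnãŋŋũm]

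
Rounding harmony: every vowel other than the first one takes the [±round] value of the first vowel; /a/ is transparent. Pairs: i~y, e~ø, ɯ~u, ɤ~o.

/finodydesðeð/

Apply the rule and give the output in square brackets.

/o/ harmonizes with /i/ ([-round]) → [ɤ]
/y/ harmonizes with /i/ ([-round]) → [i]

[finɤdidesðeð]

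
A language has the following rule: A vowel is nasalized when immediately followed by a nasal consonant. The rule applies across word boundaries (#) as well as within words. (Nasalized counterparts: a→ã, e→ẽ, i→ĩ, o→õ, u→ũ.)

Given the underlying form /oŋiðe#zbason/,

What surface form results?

/o/ before nasal /ŋ/ → [õ]
/o/ before nasal /n/ → [õ]

[õŋiðe#zbasõn]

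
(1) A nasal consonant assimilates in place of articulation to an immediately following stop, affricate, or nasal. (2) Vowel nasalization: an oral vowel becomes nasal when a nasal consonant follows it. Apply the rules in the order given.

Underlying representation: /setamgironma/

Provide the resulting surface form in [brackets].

Rule 1: /m/ before /g/ (velar) → [ŋ]
Rule 1: /n/ before /m/ (labial) → [m]
After rule 1: setaŋgiromma
Rule 2: /a/ before nasal /ŋ/ → [ã]
Rule 2: /o/ before nasal /m/ → [õ]

[setãŋgirõmma]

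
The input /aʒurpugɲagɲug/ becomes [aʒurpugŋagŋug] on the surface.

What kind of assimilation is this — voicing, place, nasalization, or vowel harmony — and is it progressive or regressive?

/ɲ/→[ŋ] /ɲ/→[ŋ].
Each target copies a feature from the preceding segment, so the direction is progressive.

place assimilation, progressive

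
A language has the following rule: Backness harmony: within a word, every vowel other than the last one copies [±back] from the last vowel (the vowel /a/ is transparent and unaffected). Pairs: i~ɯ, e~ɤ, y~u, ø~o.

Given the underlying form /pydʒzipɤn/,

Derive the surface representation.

[pudʒzɯpɤn]

/y/ harmonizes with /ɤ/ ([+back]) → [u]
/i/ harmonizes with /ɤ/ ([+back]) → [ɯ]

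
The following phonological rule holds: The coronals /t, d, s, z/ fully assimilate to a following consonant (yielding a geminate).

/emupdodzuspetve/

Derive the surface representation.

[emupdozzuppevve]

/d/ before /z/ → [z] (total assimilation)
/s/ before /p/ → [p] (total assimilation)
/t/ before /v/ → [v] (total assimilation)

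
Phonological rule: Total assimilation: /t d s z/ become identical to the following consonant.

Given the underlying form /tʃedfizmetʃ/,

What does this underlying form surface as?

[tʃeffimmetʃ]

/d/ before /f/ → [f] (total assimilation)
/z/ before /m/ → [m] (total assimilation)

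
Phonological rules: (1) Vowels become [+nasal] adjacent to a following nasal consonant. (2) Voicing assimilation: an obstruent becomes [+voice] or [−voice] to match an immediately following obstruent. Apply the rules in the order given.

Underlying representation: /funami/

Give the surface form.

Rule 1: /u/ before nasal /n/ → [ũ]
Rule 1: /a/ before nasal /m/ → [ã]
After rule 1: fũnãmi
Rule 2: no segment meets the rule's conditions; no change.

[fũnãmi]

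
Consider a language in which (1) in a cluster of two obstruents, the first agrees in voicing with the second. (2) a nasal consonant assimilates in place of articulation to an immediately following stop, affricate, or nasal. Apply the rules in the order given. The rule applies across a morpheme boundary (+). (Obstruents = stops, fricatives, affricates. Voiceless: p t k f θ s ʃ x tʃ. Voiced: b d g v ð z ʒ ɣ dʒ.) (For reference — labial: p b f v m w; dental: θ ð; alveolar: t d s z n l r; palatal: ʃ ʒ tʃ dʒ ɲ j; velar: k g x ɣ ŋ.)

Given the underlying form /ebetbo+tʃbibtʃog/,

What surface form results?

Rule 1: /t/ before /b/ (voiced) → [d]
Rule 1: /tʃ/ before /b/ (voiced) → [dʒ]
Rule 1: /b/ before /tʃ/ (voiceless) → [p]
After rule 1: ebedbo+dʒbiptʃog
Rule 2: no segment meets the rule's conditions; no change.

[ebedbo+dʒbiptʃog]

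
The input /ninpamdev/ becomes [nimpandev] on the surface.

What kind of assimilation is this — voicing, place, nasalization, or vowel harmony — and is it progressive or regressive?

place assimilation, regressive

/n/→[m] /m/→[n].
Each target copies a feature from the following segment, so the direction is regressive.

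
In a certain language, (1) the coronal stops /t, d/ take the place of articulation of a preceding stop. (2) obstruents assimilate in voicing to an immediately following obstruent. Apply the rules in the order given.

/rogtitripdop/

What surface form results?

[rokkitribbop]

Rule 1: /t/ after /g/ (velar) → [k]
Rule 1: /d/ after /p/ (labial) → [b]
After rule 1: rogkitripbop
Rule 2: /g/ before /k/ (voiceless) → [k]
Rule 2: /p/ before /b/ (voiced) → [b]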